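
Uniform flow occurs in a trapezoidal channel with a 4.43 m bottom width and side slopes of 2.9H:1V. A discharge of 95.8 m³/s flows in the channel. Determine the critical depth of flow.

y_c = 2.3 m

At critical depth, Q² T / (g A³) = 1, i.e. A³/T = Q²/g = 95.8²/9.81 = 935.5.
Trying y = 1.6 m: A³/T = 222.9 — short.
Trying y = 2.8 m: A³/T = 2099 — over.
Trying y = 2.3 m: A³/T = 936.4 — ≈ 935.5.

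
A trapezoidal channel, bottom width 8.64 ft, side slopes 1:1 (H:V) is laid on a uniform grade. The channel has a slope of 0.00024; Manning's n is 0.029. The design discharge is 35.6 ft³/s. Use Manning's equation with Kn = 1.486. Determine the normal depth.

y_n = 2.64 ft

Manning's equation rearranged: A R^(2/3) = nQ / (1.486·√S) = 0.029 × 35.6 / (1.486 × √0.00024) = 44.85.
Try y = 2.15 ft: A R^(2/3) = 31.42 — too small.
Try y = 2.64 ft: A R^(2/3) = 44.86 — ≈ 44.85.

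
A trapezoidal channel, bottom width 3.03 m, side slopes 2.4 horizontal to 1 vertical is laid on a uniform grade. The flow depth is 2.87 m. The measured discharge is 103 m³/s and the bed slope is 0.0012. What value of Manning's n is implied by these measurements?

n = 0.013

With bottom width b = 3.03 m and side slope z = 2.4: A = (b + zy)y = (3.03 + 2.4×2.87)×2.87 = 28.46 m²; P = b + 2y√(1+z²) = 3.03 + 2×2.87×2.6 = 17.95 m.
Hydraulic radius R = A/P = 28.46/17.95 = 1.585 m.
Rearranging Manning's equation: n = (1/Q) A R^(2/3) S^(1/2) = (1/103) × 28.46 × 1.585^(2/3) × √0.0012 = 0.013.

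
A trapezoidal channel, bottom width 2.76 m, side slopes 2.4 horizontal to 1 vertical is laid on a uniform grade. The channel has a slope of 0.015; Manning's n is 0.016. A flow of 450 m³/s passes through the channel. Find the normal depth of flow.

Manning's equation rearranged: A R^(2/3) = nQ / (1·√S) = 0.016 × 450 / (√0.015) = 58.79.
Trying y = 2.89 m: A R^(2/3) = 37.94 — low.
Trying y = 3.49 m: A R^(2/3) = 58.76 — matches.

y_n = 3.49 m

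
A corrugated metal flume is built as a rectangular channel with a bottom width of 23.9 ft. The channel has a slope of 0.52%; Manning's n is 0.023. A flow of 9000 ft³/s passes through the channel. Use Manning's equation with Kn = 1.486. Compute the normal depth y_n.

Manning's equation rearranged: A R^(2/3) = nQ / (1.486·√S) = 0.023 × 9000 / (1.486 × √0.0052) = 1932.
Try y = 22.7 ft: A R^(2/3) = 2139 — too large.
Try y = 15.2 ft: A R^(2/3) = 1290 — too small.
Try y = 20.9 ft: A R^(2/3) = 1931 — ≈ 1932.

y_n = 20.9 ft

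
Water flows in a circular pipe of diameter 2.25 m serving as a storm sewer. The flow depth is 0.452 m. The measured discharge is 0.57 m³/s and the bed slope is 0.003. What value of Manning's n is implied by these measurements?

For a circular section of diameter D = 2.25 m at depth y = 0.452 m, the central angle is θ = 2 arccos(1 − 2y/D) = 1.859 rad. Then A = (D²/8)(θ − sin θ) = 0.5697 m² and P = Dθ/2 = 2.091 m.
Hydraulic radius R = A/P = 0.5697/2.091 = 0.2724 m.
Rearranging Manning's equation: n = (1/Q) A R^(2/3) S^(1/2) = (1/0.57) × 0.5697 × 0.2724^(2/3) × √0.003 = 0.023.

n = 0.023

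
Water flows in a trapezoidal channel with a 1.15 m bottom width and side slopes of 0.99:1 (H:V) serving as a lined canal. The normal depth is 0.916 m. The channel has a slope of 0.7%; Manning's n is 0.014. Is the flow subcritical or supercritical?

supercritical

With bottom width b = 1.15 m and side slope z = 0.99: A = (b + zy)y = (1.15 + 0.99×0.916)×0.916 = 1.884 m²; P = b + 2y√(1+z²) = 1.15 + 2×0.916×1.407 = 3.728 m.
Hydraulic radius R = A/P = 1.884/3.728 = 0.5054 m.
V = (1/n) R^(2/3) √S = (1/0.014) × 0.5054^(2/3) × √0.007 = 3.792 m/s. Hydraulic depth D_h = A/T = 1.884/2.964 = 0.6357 m.
Froude number Fr = V/√(g·D_h) = 3.792/√(9.81×0.6357) = 1.52, which is greater than 1, so the flow is supercritical.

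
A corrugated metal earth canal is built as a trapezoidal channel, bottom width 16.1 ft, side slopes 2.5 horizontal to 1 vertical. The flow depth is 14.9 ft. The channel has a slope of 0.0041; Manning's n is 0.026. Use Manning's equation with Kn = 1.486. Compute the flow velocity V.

With bottom width b = 16.1 ft and side slope z = 2.5: A = (b + zy)y = (16.1 + 2.5×14.9)×14.9 = 794.9 ft²; P = b + 2y√(1+z²) = 16.1 + 2×14.9×2.693 = 96.34 ft.
Hydraulic radius R = A/P = 794.9/96.34 = 8.251 ft.
From Manning's equation, V = (1.486/n) R^(2/3) S^(1/2) = (1.486/0.026) × 8.251^(2/3) × 0.0041^(1/2) = 14.9 ft/s.

V = 14.9 ft/s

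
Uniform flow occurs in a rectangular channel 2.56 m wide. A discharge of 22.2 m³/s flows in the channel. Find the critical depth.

y_c = 1.97 m

For a rectangular channel, critical depth y_c = (q²/g)^(1/3) where q = Q/b = 22.2/2.56 = 8.672 m²/s.
So y_c = (8.672²/9.81)^(1/3) = 1.97 m.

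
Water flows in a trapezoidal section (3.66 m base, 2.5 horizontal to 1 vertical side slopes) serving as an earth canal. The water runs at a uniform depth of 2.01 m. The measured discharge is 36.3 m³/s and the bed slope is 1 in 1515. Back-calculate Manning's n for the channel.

With bottom width b = 3.66 m and side slope z = 2.5: A = (b + zy)y = (3.66 + 2.5×2.01)×2.01 = 17.46 m²; P = b + 2y√(1+z²) = 3.66 + 2×2.01×2.693 = 14.48 m.
Hydraulic radius R = A/P = 17.46/14.48 = 1.205 m.
Rearranging Manning's equation: n = (1/Q) A R^(2/3) S^(1/2) = (1/36.3) × 17.46 × 1.205^(2/3) × √0.0006601 = 0.014.

n = 0.014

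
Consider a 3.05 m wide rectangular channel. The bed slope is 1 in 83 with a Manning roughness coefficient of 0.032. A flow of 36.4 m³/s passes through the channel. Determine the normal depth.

Manning's equation rearranged: A R^(2/3) = nQ / (1·√S) = 0.032 × 36.4 / (√0.01205) = 10.61.
At y = 3.89 m: A R^(2/3) = 12.61 — too large.
At y = 2.51 m: A R^(2/3) = 7.391 — too small.
At y = 3.37 m: A R^(2/3) = 10.62 — ≈ 10.61.

y_n = 3.37 m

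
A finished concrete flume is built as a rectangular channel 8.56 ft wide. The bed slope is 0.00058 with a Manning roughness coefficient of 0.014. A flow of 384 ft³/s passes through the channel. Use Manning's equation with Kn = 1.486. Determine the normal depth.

y_n = 8.69 ft

Manning's equation rearranged: A R^(2/3) = nQ / (1.486·√S) = 0.014 × 384 / (1.486 × √0.00058) = 150.2.
At y = 6.28 ft: A R^(2/3) = 100.2 — short.
At y = 8.69 ft: A R^(2/3) = 150.1 — ≈ 150.2.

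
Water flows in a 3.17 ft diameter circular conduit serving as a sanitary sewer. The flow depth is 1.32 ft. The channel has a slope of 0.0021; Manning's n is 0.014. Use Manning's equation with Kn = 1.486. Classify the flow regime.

For a circular section of diameter D = 3.17 ft at depth y = 1.32 ft, the central angle is θ = 2 arccos(1 − 2y/D) = 2.806 rad. Then A = (D²/8)(θ − sin θ) = 3.11 ft² and P = Dθ/2 = 4.447 ft.
Hydraulic radius R = A/P = 3.11/4.447 = 0.6994 ft.
V = (1.486/n) R^(2/3) √S = (1.486/0.014) × 0.6994^(2/3) × √0.0021 = 3.832 ft/s. Hydraulic depth D_h = A/T = 3.11/3.125 = 0.9951 ft.
Froude number Fr = V/√(g·D_h) = 3.832/√(32.2×0.9951) = 0.677, which is less than 1, so the flow is subcritical.

subcritical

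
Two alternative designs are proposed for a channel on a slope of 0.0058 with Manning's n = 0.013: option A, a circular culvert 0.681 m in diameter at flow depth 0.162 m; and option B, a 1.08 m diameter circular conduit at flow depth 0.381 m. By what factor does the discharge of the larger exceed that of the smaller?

Channel A: For a circular section of diameter D = 0.681 m at depth y = 0.162 m, the central angle is θ = 2 arccos(1 − 2y/D) = 2.038 rad. Then A = (D²/8)(θ − sin θ) = 0.06638 m² and P = Dθ/2 = 0.6939 m. Hydraulic radius R = A/P = 0.06638/0.6939 = 0.09566 m. Q_A = (1/0.013)·0.06638·0.09566^(2/3)·√0.0058 = 0.08134 m³/s.
Channel B: For a circular section of diameter D = 1.08 m at depth y = 0.381 m, the central angle is θ = 2 arccos(1 − 2y/D) = 2.544 rad. Then A = (D²/8)(θ − sin θ) = 0.2888 m² and P = Dθ/2 = 1.374 m. Hydraulic radius R = A/P = 0.2888/1.374 = 0.2103 m. Q_B = (1/0.013)·0.2888·0.2103^(2/3)·√0.0058 = 0.5983 m³/s.
The larger discharge is 0.5983 m³/s and the smaller is 0.08134 m³/s; the ratio is 7.36.

7.36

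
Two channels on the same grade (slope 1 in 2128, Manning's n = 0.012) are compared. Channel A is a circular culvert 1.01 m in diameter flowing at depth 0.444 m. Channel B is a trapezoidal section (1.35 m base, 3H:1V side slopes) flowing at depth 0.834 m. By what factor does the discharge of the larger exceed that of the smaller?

15.5

Channel A: For a circular section of diameter D = 1.01 m at depth y = 0.444 m, the central angle is θ = 2 arccos(1 − 2y/D) = 2.899 rad. Then A = (D²/8)(θ − sin θ) = 0.3391 m² and P = Dθ/2 = 1.464 m. Hydraulic radius R = A/P = 0.3391/1.464 = 0.2316 m. Q_A = (1/0.012)·0.3391·0.2316^(2/3)·√0.0004699 = 0.2311 m³/s.
Channel B: With bottom width b = 1.35 m and side slope z = 3: A = (b + zy)y = (1.35 + 3×0.834)×0.834 = 3.213 m²; P = b + 2y√(1+z²) = 1.35 + 2×0.834×3.162 = 6.625 m. Hydraulic radius R = A/P = 3.213/6.625 = 0.4849 m. Q_B = (1/0.012)·3.213·0.4849^(2/3)·√0.0004699 = 3.582 m³/s.
The larger discharge is 3.582 m³/s and the smaller is 0.2311 m³/s; the ratio is 15.5.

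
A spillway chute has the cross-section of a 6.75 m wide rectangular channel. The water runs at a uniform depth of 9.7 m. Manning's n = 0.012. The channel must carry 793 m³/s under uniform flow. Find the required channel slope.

S = 0.00621

Flow area A = b·y = 6.75 × 9.7 = 65.47 m². Wetted perimeter P = b + 2y = 6.75 + 2×9.7 = 26.15 m.
Hydraulic radius R = A/P = 65.47/26.15 = 2.504 m.
From Manning's equation, S = [nQ / (1 A R^(2/3))]² = [0.012 × 793 / (1 × 65.47 × 2.504^(2/3))]² = 0.00621.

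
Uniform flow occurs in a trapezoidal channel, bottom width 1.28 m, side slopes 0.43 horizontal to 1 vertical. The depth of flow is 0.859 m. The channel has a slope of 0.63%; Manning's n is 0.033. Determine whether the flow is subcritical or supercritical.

subcritical

With bottom width b = 1.28 m and side slope z = 0.43: A = (b + zy)y = (1.28 + 0.43×0.859)×0.859 = 1.417 m²; P = b + 2y√(1+z²) = 1.28 + 2×0.859×1.089 = 3.15 m.
Hydraulic radius R = A/P = 1.417/3.15 = 0.4498 m.
V = (1/n) R^(2/3) √S = (1/0.033) × 0.4498^(2/3) × √0.0063 = 1.412 m/s. Hydraulic depth D_h = A/T = 1.417/2.019 = 0.7018 m.
Froude number Fr = V/√(g·D_h) = 1.412/√(9.81×0.7018) = 0.538, which is less than 1, so the flow is subcritical.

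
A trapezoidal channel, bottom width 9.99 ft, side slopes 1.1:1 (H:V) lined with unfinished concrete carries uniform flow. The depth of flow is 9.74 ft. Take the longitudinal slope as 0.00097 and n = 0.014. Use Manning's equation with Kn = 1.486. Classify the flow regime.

With bottom width b = 9.99 ft and side slope z = 1.1: A = (b + zy)y = (9.99 + 1.1×9.74)×9.74 = 201.7 ft²; P = b + 2y√(1+z²) = 9.99 + 2×9.74×1.487 = 38.95 ft.
Hydraulic radius R = A/P = 201.7/38.95 = 5.177 ft.
V = (1.486/n) R^(2/3) √S = (1.486/0.014) × 5.177^(2/3) × √0.00097 = 9.894 ft/s. Hydraulic depth D_h = A/T = 201.7/31.42 = 6.419 ft.
Froude number Fr = V/√(g·D_h) = 9.894/√(32.2×6.419) = 0.688, which is less than 1, so the flow is subcritical.

subcritical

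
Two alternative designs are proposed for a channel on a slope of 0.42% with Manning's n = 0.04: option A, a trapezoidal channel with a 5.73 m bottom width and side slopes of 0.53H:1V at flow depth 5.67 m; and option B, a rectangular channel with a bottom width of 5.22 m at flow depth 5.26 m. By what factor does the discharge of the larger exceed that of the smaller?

2.39

Channel A: With bottom width b = 5.73 m and side slope z = 0.53: A = (b + zy)y = (5.73 + 0.53×5.67)×5.67 = 49.53 m²; P = b + 2y√(1+z²) = 5.73 + 2×5.67×1.132 = 18.56 m. Hydraulic radius R = A/P = 49.53/18.56 = 2.668 m. Q_A = (1/0.04)·49.53·2.668^(2/3)·√0.0042 = 154.4 m³/s.
Channel B: Flow area A = b·y = 5.22 × 5.26 = 27.46 m². Wetted perimeter P = b + 2y = 5.22 + 2×5.26 = 15.74 m. Hydraulic radius R = A/P = 27.46/15.74 = 1.744 m. Q_B = (1/0.04)·27.46·1.744^(2/3)·√0.0042 = 64.46 m³/s.
The larger discharge is 154.4 m³/s and the smaller is 64.46 m³/s; the ratio is 2.39.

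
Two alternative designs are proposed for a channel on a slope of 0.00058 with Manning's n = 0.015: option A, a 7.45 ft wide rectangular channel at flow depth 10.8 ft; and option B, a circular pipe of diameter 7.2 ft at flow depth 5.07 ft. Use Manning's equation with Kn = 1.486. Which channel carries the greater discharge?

Channel A: Flow area A = b·y = 7.45 × 10.8 = 80.46 ft². Wetted perimeter P = b + 2y = 7.45 + 2×10.8 = 29.05 ft. Hydraulic radius R = A/P = 80.46/29.05 = 2.77 ft. Q_A = (1.486/0.015)·80.46·2.77^(2/3)·√0.00058 = 378.6 ft³/s.
Channel B: For a circular section of diameter D = 7.2 ft at depth y = 5.07 ft, the central angle is θ = 2 arccos(1 − 2y/D) = 3.983 rad. Then A = (D²/8)(θ − sin θ) = 30.64 ft² and P = Dθ/2 = 14.34 ft. Hydraulic radius R = A/P = 30.64/14.34 = 2.137 ft. Q_B = (1.486/0.015)·30.64·2.137^(2/3)·√0.00058 = 121.3 ft³/s.
Q_A = 378.6 ft³/s vs Q_B = 121.3 ft³/s, so channel A carries more.

channel A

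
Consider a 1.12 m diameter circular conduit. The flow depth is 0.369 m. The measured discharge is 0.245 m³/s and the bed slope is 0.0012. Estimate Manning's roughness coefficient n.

For a circular section of diameter D = 1.12 m at depth y = 0.369 m, the central angle is θ = 2 arccos(1 − 2y/D) = 2.445 rad. Then A = (D²/8)(θ − sin θ) = 0.2829 m² and P = Dθ/2 = 1.369 m.
Hydraulic radius R = A/P = 0.2829/1.369 = 0.2066 m.
Rearranging Manning's equation: n = (1/Q) A R^(2/3) S^(1/2) = (1/0.245) × 0.2829 × 0.2066^(2/3) × √0.0012 = 0.014.

n = 0.014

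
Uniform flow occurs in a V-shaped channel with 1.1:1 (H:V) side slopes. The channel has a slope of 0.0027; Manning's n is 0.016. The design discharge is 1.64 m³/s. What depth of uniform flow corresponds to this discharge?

Manning's equation rearranged: A R^(2/3) = nQ / (1·√S) = 0.016 × 1.64 / (√0.0027) = 0.505.
Try y = 1.05 m: A R^(2/3) = 0.6457 — over.
Try y = 0.821 m: A R^(2/3) = 0.335 — short.
Try y = 0.958 m: A R^(2/3) = 0.5056 — ≈ 0.505.

y_n = 0.958 m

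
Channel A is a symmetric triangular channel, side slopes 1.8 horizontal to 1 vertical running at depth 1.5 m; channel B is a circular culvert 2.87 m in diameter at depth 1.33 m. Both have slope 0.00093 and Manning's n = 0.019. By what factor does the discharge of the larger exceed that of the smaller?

1.34

Channel A: For a triangular section with side slope z = 1.8: A = zy² = 1.8×1.5² = 4.05 m²; P = 2y√(1+z²) = 2×1.5×2.059 = 6.177 m. Hydraulic radius R = A/P = 4.05/6.177 = 0.6556 m. Q_A = (1/0.019)·4.05·0.6556^(2/3)·√0.00093 = 4.906 m³/s.
Channel B: For a circular section of diameter D = 2.87 m at depth y = 1.33 m, the central angle is θ = 2 arccos(1 − 2y/D) = 2.995 rad. Then A = (D²/8)(θ − sin θ) = 2.934 m² and P = Dθ/2 = 4.298 m. Hydraulic radius R = A/P = 2.934/4.298 = 0.6825 m. Q_B = (1/0.019)·2.934·0.6825^(2/3)·√0.00093 = 3.65 m³/s.
The larger discharge is 4.906 m³/s and the smaller is 3.65 m³/s; the ratio is 1.34.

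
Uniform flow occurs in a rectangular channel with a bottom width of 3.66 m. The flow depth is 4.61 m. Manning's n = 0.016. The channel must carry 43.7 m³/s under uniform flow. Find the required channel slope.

S = 0.0012

Flow area A = b·y = 3.66 × 4.61 = 16.87 m². Wetted perimeter P = b + 2y = 3.66 + 2×4.61 = 12.88 m.
Hydraulic radius R = A/P = 16.87/12.88 = 1.31 m.
From Manning's equation, S = [nQ / (1 A R^(2/3))]² = [0.016 × 43.7 / (1 × 16.87 × 1.31^(2/3))]² = 0.0012.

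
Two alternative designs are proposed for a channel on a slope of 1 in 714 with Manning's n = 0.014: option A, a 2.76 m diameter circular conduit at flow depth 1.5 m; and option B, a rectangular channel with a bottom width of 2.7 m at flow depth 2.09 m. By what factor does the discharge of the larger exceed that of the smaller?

Channel A: For a circular section of diameter D = 2.76 m at depth y = 1.5 m, the central angle is θ = 2 arccos(1 − 2y/D) = 3.316 rad. Then A = (D²/8)(θ − sin θ) = 3.322 m² and P = Dθ/2 = 4.576 m. Hydraulic radius R = A/P = 3.322/4.576 = 0.7261 m. Q_A = (1/0.014)·3.322·0.7261^(2/3)·√0.001401 = 7.174 m³/s.
Channel B: Flow area A = b·y = 2.7 × 2.09 = 5.643 m². Wetted perimeter P = b + 2y = 2.7 + 2×2.09 = 6.88 m. Hydraulic radius R = A/P = 5.643/6.88 = 0.8202 m. Q_B = (1/0.014)·5.643·0.8202^(2/3)·√0.001401 = 13.22 m³/s.
The larger discharge is 13.22 m³/s and the smaller is 7.174 m³/s; the ratio is 1.84.

1.84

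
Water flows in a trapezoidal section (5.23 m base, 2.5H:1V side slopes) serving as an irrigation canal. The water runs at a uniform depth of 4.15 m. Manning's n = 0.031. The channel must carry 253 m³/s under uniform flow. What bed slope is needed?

With bottom width b = 5.23 m and side slope z = 2.5: A = (b + zy)y = (5.23 + 2.5×4.15)×4.15 = 64.76 m²; P = b + 2y√(1+z²) = 5.23 + 2×4.15×2.693 = 27.58 m.
Hydraulic radius R = A/P = 64.76/27.58 = 2.348 m.
From Manning's equation, S = [nQ / (1 A R^(2/3))]² = [0.031 × 253 / (1 × 64.76 × 2.348^(2/3))]² = 0.0047.

S = 0.0047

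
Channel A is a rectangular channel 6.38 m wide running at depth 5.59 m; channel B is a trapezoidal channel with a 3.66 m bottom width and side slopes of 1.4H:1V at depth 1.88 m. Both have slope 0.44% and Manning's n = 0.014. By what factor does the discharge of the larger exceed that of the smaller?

4.36

Channel A: Flow area A = b·y = 6.38 × 5.59 = 35.66 m². Wetted perimeter P = b + 2y = 6.38 + 2×5.59 = 17.56 m. Hydraulic radius R = A/P = 35.66/17.56 = 2.031 m. Q_A = (1/0.014)·35.66·2.031^(2/3)·√0.0044 = 271 m³/s.
Channel B: With bottom width b = 3.66 m and side slope z = 1.4: A = (b + zy)y = (3.66 + 1.4×1.88)×1.88 = 11.83 m²; P = b + 2y√(1+z²) = 3.66 + 2×1.88×1.72 = 10.13 m. Hydraulic radius R = A/P = 11.83/10.13 = 1.168 m. Q_B = (1/0.014)·11.83·1.168^(2/3)·√0.0044 = 62.15 m³/s.
The larger discharge is 271 m³/s and the smaller is 62.15 m³/s; the ratio is 4.36.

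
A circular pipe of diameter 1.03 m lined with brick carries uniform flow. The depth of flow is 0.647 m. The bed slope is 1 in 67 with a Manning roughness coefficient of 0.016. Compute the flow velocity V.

For a circular section of diameter D = 1.03 m at depth y = 0.647 m, the central angle is θ = 2 arccos(1 − 2y/D) = 3.66 rad. Then A = (D²/8)(θ − sin θ) = 0.5511 m² and P = Dθ/2 = 1.885 m.
Hydraulic radius R = A/P = 0.5511/1.885 = 0.2924 m.
From Manning's equation, V = (1/n) R^(2/3) S^(1/2) = (1/0.016) × 0.2924^(2/3) × 0.01493^(1/2) = 3.36 m/s.

V = 3.36 m/s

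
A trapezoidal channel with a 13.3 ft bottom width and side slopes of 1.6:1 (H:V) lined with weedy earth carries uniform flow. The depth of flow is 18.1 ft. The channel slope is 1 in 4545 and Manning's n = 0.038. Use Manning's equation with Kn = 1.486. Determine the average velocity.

With bottom width b = 13.3 ft and side slope z = 1.6: A = (b + zy)y = (13.3 + 1.6×18.1)×18.1 = 764.9 ft²; P = b + 2y√(1+z²) = 13.3 + 2×18.1×1.887 = 81.6 ft.
Hydraulic radius R = A/P = 764.9/81.6 = 9.374 ft.
From Manning's equation, V = (1.486/n) R^(2/3) S^(1/2) = (1.486/0.038) × 9.374^(2/3) × 0.00022^(1/2) = 2.58 ft/s.

V = 2.58 ft/s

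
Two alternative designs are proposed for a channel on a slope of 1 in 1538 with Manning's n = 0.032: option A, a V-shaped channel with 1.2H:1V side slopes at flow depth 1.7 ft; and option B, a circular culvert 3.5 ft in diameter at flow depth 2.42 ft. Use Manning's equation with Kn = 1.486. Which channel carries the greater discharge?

Channel A: For a triangular section with side slope z = 1.2: A = zy² = 1.2×1.7² = 3.468 ft²; P = 2y√(1+z²) = 2×1.7×1.562 = 5.311 ft. Hydraulic radius R = A/P = 3.468/5.311 = 0.653 ft. Q_A = (1.486/0.032)·3.468·0.653^(2/3)·√0.0006502 = 3.091 ft³/s.
Channel B: For a circular section of diameter D = 3.5 ft at depth y = 2.42 ft, the central angle is θ = 2 arccos(1 − 2y/D) = 3.927 rad. Then A = (D²/8)(θ − sin θ) = 7.097 ft² and P = Dθ/2 = 6.873 ft. Hydraulic radius R = A/P = 7.097/6.873 = 1.033 ft. Q_B = (1.486/0.032)·7.097·1.033^(2/3)·√0.0006502 = 8.585 ft³/s.
Q_A = 3.091 ft³/s vs Q_B = 8.585 ft³/s, so channel B carries more.

channel B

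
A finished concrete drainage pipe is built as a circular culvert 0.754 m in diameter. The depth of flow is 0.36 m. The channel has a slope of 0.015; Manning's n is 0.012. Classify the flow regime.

For a circular section of diameter D = 0.754 m at depth y = 0.36 m, the central angle is θ = 2 arccos(1 − 2y/D) = 3.051 rad. Then A = (D²/8)(θ − sin θ) = 0.2104 m² and P = Dθ/2 = 1.15 m.
Hydraulic radius R = A/P = 0.2104/1.15 = 0.1829 m.
V = (1/n) R^(2/3) √S = (1/0.012) × 0.1829^(2/3) × √0.015 = 3.289 m/s. Hydraulic depth D_h = A/T = 0.2104/0.7532 = 0.2794 m.
Froude number Fr = V/√(g·D_h) = 3.289/√(9.81×0.2794) = 1.99, which is greater than 1, so the flow is supercritical.

supercritical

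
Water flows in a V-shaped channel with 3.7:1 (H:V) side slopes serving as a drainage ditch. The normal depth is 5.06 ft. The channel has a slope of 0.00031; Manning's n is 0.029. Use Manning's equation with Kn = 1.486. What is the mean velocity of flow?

V = 1.64 ft/s

For a triangular section with side slope z = 3.7: A = zy² = 3.7×5.06² = 94.73 ft²; P = 2y√(1+z²) = 2×5.06×3.833 = 38.79 ft.
Hydraulic radius R = A/P = 94.73/38.79 = 2.442 ft.
From Manning's equation, V = (1.486/n) R^(2/3) S^(1/2) = (1.486/0.029) × 2.442^(2/3) × 0.00031^(1/2) = 1.64 ft/s.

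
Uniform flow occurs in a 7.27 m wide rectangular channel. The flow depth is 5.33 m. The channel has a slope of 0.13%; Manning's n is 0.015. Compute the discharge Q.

Q = 156 m³/s

Flow area A = b·y = 7.27 × 5.33 = 38.75 m². Wetted perimeter P = b + 2y = 7.27 + 2×5.33 = 17.93 m.
Hydraulic radius R = A/P = 38.75/17.93 = 2.161 m.
Manning's equation: Q = (1/n) A R^(2/3) S^(1/2) = (1/0.015) × 38.75 × 2.161^(2/3) × 0.0013^(1/2) = 156 m³/s.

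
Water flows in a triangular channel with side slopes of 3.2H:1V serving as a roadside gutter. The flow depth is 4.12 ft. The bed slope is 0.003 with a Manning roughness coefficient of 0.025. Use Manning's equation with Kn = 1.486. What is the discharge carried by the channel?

Q = 278 ft³/s

For a triangular section with side slope z = 3.2: A = zy² = 3.2×4.12² = 54.32 ft²; P = 2y√(1+z²) = 2×4.12×3.353 = 27.63 ft.
Hydraulic radius R = A/P = 54.32/27.63 = 1.966 ft.
Manning's equation: Q = (1.486/n) A R^(2/3) S^(1/2) = (1.486/0.025) × 54.32 × 1.966^(2/3) × 0.003^(1/2) = 278 ft³/s.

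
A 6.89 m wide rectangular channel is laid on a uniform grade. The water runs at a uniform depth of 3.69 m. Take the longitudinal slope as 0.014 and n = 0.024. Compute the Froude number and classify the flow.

Flow area A = b·y = 6.89 × 3.69 = 25.42 m². Wetted perimeter P = b + 2y = 6.89 + 2×3.69 = 14.27 m.
Hydraulic radius R = A/P = 25.42/14.27 = 1.782 m.
V = (1/n) R^(2/3) √S = (1/0.024) × 1.782^(2/3) × √0.014 = 7.245 m/s. Hydraulic depth D_h = A/T = 25.42/6.89 = 3.69 m.
Froude number Fr = V/√(g·D_h) = 7.245/√(9.81×3.69) = 1.2, which is greater than 1, so the flow is supercritical.

supercritical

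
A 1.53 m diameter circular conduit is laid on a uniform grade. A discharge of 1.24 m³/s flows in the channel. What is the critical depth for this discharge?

y_c = 0.563 m

At critical depth, Q² T / (g A³) = 1, i.e. A³/T = Q²/g = 1.24²/9.81 = 0.1567.
Trying y = 0.415 m: A³/T = 0.04814 — short.
Trying y = 0.654 m: A³/T = 0.2787 — over.
Trying y = 0.563 m: A³/T = 0.1567 — matches.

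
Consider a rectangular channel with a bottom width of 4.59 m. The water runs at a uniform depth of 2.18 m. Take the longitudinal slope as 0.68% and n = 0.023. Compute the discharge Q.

Flow area A = b·y = 4.59 × 2.18 = 10.01 m². Wetted perimeter P = b + 2y = 4.59 + 2×2.18 = 8.95 m.
Hydraulic radius R = A/P = 10.01/8.95 = 1.118 m.
Manning's equation: Q = (1/n) A R^(2/3) S^(1/2) = (1/0.023) × 10.01 × 1.118^(2/3) × 0.0068^(1/2) = 38.6 m³/s.

Q = 38.6 m³/s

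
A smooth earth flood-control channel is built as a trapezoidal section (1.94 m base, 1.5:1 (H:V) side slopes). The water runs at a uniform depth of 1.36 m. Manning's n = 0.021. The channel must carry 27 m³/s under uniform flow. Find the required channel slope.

With bottom width b = 1.94 m and side slope z = 1.5: A = (b + zy)y = (1.94 + 1.5×1.36)×1.36 = 5.413 m²; P = b + 2y√(1+z²) = 1.94 + 2×1.36×1.803 = 6.844 m.
Hydraulic radius R = A/P = 5.413/6.844 = 0.7909 m.
From Manning's equation, S = [nQ / (1 A R^(2/3))]² = [0.021 × 27 / (1 × 5.413 × 0.7909^(2/3))]² = 0.015.

S = 0.015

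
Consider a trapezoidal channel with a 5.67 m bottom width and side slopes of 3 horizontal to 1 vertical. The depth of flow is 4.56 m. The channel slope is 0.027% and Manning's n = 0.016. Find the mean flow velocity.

With bottom width b = 5.67 m and side slope z = 3: A = (b + zy)y = (5.67 + 3×4.56)×4.56 = 88.24 m²; P = b + 2y√(1+z²) = 5.67 + 2×4.56×3.162 = 34.51 m.
Hydraulic radius R = A/P = 88.24/34.51 = 2.557 m.
From Manning's equation, V = (1/n) R^(2/3) S^(1/2) = (1/0.016) × 2.557^(2/3) × 0.00027^(1/2) = 1.92 m/s.

V = 1.92 m/s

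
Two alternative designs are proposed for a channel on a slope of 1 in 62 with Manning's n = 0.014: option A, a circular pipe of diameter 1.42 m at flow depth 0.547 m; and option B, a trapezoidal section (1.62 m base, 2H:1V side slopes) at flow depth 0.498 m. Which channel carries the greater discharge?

channel B

Channel A: For a circular section of diameter D = 1.42 m at depth y = 0.547 m, the central angle is θ = 2 arccos(1 − 2y/D) = 2.678 rad. Then A = (D²/8)(θ − sin θ) = 0.5624 m² and P = Dθ/2 = 1.902 m. Hydraulic radius R = A/P = 0.5624/1.902 = 0.2958 m. Q_A = (1/0.014)·0.5624·0.2958^(2/3)·√0.01613 = 2.265 m³/s.
Channel B: With bottom width b = 1.62 m and side slope z = 2: A = (b + zy)y = (1.62 + 2×0.498)×0.498 = 1.303 m²; P = b + 2y√(1+z²) = 1.62 + 2×0.498×2.236 = 3.847 m. Hydraulic radius R = A/P = 1.303/3.847 = 0.3386 m. Q_B = (1/0.014)·1.303·0.3386^(2/3)·√0.01613 = 5.742 m³/s.
Q_A = 2.265 m³/s vs Q_B = 5.742 m³/s, so channel B carries more.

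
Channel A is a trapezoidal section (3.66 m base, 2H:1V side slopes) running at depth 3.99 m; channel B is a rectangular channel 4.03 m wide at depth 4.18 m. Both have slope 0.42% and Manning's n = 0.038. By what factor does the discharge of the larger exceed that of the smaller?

Channel A: With bottom width b = 3.66 m and side slope z = 2: A = (b + zy)y = (3.66 + 2×3.99)×3.99 = 46.44 m²; P = b + 2y√(1+z²) = 3.66 + 2×3.99×2.236 = 21.5 m. Hydraulic radius R = A/P = 46.44/21.5 = 2.16 m. Q_A = (1/0.038)·46.44·2.16^(2/3)·√0.0042 = 132.3 m³/s.
Channel B: Flow area A = b·y = 4.03 × 4.18 = 16.85 m². Wetted perimeter P = b + 2y = 4.03 + 2×4.18 = 12.39 m. Hydraulic radius R = A/P = 16.85/12.39 = 1.36 m. Q_B = (1/0.038)·16.85·1.36^(2/3)·√0.0042 = 35.26 m³/s.
The larger discharge is 132.3 m³/s and the smaller is 35.26 m³/s; the ratio is 3.75.

3.75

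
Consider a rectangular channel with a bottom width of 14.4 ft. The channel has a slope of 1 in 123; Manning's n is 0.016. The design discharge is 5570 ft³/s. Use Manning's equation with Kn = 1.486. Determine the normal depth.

y_n = 15.9 ft

Manning's equation rearranged: A R^(2/3) = nQ / (1.486·√S) = 0.016 × 5570 / (1.486 × √0.00813) = 665.1.
Trying y = 18.8 ft: A R^(2/3) = 813.2 — over.
Trying y = 12 ft: A R^(2/3) = 471 — short.
Trying y = 15.9 ft: A R^(2/3) = 665.5 — matches.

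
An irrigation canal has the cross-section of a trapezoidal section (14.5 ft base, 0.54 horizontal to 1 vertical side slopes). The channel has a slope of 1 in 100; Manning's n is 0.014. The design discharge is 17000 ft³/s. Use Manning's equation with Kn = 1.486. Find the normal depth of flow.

y_n = 17.3 ft

Manning's equation rearranged: A R^(2/3) = nQ / (1.486·√S) = 0.014 × 17000 / (1.486 × √0.01) = 1602.
At y = 22.1 ft: A R^(2/3) = 2532 — too large.
At y = 17.3 ft: A R^(2/3) = 1603 — close enough.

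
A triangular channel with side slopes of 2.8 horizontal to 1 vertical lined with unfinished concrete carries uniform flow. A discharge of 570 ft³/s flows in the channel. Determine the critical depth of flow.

At critical depth, Q² T / (g A³) = 1, i.e. A³/T = Q²/g = 570²/32.2 = 10090.
At y = 6.04 ft: A³/T = 31510 — over.
At y = 3.72 ft: A³/T = 2793 — short.
At y = 4.81 ft: A³/T = 10090 — ≈ 10090.

y_c = 4.81 ft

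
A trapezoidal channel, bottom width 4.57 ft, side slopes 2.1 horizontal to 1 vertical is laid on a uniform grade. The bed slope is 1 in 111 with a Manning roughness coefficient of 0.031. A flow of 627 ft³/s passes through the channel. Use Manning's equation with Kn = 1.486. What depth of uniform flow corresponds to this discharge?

Manning's equation rearranged: A R^(2/3) = nQ / (1.486·√S) = 0.031 × 627 / (1.486 × √0.009009) = 137.8.
Trying y = 6.19 ft: A R^(2/3) = 239.1 — high.
Trying y = 4.87 ft: A R^(2/3) = 137.9 — matches.

y_n = 4.87 ft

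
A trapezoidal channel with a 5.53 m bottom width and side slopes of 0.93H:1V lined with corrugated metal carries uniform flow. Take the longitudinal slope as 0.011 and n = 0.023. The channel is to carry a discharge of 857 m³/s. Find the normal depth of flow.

y_n = 6.94 m

Manning's equation rearranged: A R^(2/3) = nQ / (1·√S) = 0.023 × 857 / (√0.011) = 187.9.
Trying y = 5.84 m: A R^(2/3) = 132.6 — too small.
Trying y = 7.72 m: A R^(2/3) = 234.2 — too large.
Trying y = 6.94 m: A R^(2/3) = 187.9 — ≈ 187.9.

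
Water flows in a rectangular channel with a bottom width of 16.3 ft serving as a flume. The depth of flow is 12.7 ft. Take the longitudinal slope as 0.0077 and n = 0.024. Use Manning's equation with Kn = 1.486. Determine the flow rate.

Q = 3270 ft³/s

Flow area A = b·y = 16.3 × 12.7 = 207 ft². Wetted perimeter P = b + 2y = 16.3 + 2×12.7 = 41.7 ft.
Hydraulic radius R = A/P = 207/41.7 = 4.964 ft.
Manning's equation: Q = (1.486/n) A R^(2/3) S^(1/2) = (1.486/0.024) × 207 × 4.964^(2/3) × 0.0077^(1/2) = 3270 ft³/s.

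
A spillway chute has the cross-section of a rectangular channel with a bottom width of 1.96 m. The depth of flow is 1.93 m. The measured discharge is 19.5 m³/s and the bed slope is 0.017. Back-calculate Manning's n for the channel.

Flow area A = b·y = 1.96 × 1.93 = 3.783 m². Wetted perimeter P = b + 2y = 1.96 + 2×1.93 = 5.82 m.
Hydraulic radius R = A/P = 3.783/5.82 = 0.65 m.
Rearranging Manning's equation: n = (1/Q) A R^(2/3) S^(1/2) = (1/19.5) × 3.783 × 0.65^(2/3) × √0.017 = 0.019.

n = 0.019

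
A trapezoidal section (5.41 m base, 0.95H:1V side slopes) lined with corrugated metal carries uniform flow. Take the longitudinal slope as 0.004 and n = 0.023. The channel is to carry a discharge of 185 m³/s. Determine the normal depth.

Manning's equation rearranged: A R^(2/3) = nQ / (1·√S) = 0.023 × 185 / (√0.004) = 67.28.
Trying y = 5.11 m: A R^(2/3) = 101.4 — too large.
Trying y = 3.45 m: A R^(2/3) = 47.7 — too small.
Trying y = 4.14 m: A R^(2/3) = 67.36 — ≈ 67.28.

y_n = 4.14 m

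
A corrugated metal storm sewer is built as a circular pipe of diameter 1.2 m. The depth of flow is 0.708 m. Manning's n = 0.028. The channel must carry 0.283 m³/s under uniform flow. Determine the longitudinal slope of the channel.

For a circular section of diameter D = 1.2 m at depth y = 0.708 m, the central angle is θ = 2 arccos(1 − 2y/D) = 3.504 rad. Then A = (D²/8)(θ − sin θ) = 0.6944 m² and P = Dθ/2 = 2.102 m.
Hydraulic radius R = A/P = 0.6944/2.102 = 0.3303 m.
From Manning's equation, S = [nQ / (1 A R^(2/3))]² = [0.028 × 0.283 / (1 × 0.6944 × 0.3303^(2/3))]² = 0.00057.

S = 0.00057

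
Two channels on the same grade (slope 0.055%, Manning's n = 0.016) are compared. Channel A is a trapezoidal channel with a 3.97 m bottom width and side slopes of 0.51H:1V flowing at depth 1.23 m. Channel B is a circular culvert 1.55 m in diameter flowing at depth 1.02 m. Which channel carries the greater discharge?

channel A

Channel A: With bottom width b = 3.97 m and side slope z = 0.51: A = (b + zy)y = (3.97 + 0.51×1.23)×1.23 = 5.655 m²; P = b + 2y√(1+z²) = 3.97 + 2×1.23×1.123 = 6.731 m. Hydraulic radius R = A/P = 5.655/6.731 = 0.84 m. Q_A = (1/0.016)·5.655·0.84^(2/3)·√0.00055 = 7.379 m³/s.
Channel B: For a circular section of diameter D = 1.55 m at depth y = 1.02 m, the central angle is θ = 2 arccos(1 − 2y/D) = 3.785 rad. Then A = (D²/8)(θ − sin θ) = 1.317 m² and P = Dθ/2 = 2.933 m. Hydraulic radius R = A/P = 1.317/2.933 = 0.4489 m. Q_B = (1/0.016)·1.317·0.4489^(2/3)·√0.00055 = 1.132 m³/s.
Q_A = 7.379 m³/s vs Q_B = 1.132 m³/s, so channel A carries more.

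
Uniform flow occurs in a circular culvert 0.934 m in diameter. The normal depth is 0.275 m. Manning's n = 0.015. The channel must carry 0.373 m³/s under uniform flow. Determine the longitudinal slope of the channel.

S = 0.013

For a circular section of diameter D = 0.934 m at depth y = 0.275 m, the central angle is θ = 2 arccos(1 − 2y/D) = 2.294 rad. Then A = (D²/8)(θ − sin θ) = 0.1684 m² and P = Dθ/2 = 1.071 m.
Hydraulic radius R = A/P = 0.1684/1.071 = 0.1572 m.
From Manning's equation, S = [nQ / (1 A R^(2/3))]² = [0.015 × 0.373 / (1 × 0.1684 × 0.1572^(2/3))]² = 0.013.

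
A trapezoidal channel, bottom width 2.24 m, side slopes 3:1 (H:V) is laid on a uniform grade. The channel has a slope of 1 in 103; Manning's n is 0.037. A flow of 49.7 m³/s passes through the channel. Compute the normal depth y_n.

Manning's equation rearranged: A R^(2/3) = nQ / (1·√S) = 0.037 × 49.7 / (√0.009709) = 18.66.
Trying y = 1.4 m: A R^(2/3) = 7.852 — too small.
Trying y = 2.44 m: A R^(2/3) = 28.07 — too large.
Trying y = 2.05 m: A R^(2/3) = 18.67 — ≈ 18.66.

y_n = 2.05 m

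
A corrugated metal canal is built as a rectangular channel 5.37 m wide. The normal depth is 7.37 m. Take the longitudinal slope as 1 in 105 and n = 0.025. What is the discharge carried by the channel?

Flow area A = b·y = 5.37 × 7.37 = 39.58 m². Wetted perimeter P = b + 2y = 5.37 + 2×7.37 = 20.11 m.
Hydraulic radius R = A/P = 39.58/20.11 = 1.968 m.
Manning's equation: Q = (1/n) A R^(2/3) S^(1/2) = (1/0.025) × 39.58 × 1.968^(2/3) × 0.009524^(1/2) = 243 m³/s.

Q = 243 m³/s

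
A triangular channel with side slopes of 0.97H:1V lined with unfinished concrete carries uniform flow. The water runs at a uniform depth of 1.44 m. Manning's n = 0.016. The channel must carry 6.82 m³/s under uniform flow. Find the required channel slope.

S = 0.00739

For a triangular section with side slope z = 0.97: A = zy² = 0.97×1.44² = 2.011 m²; P = 2y√(1+z²) = 2×1.44×1.393 = 4.012 m.
Hydraulic radius R = A/P = 2.011/4.012 = 0.5013 m.
From Manning's equation, S = [nQ / (1 A R^(2/3))]² = [0.016 × 6.82 / (1 × 2.011 × 0.5013^(2/3))]² = 0.00739.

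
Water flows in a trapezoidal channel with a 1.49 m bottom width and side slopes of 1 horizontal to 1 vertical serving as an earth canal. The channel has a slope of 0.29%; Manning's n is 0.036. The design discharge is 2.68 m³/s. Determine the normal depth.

Manning's equation rearranged: A R^(2/3) = nQ / (1·√S) = 0.036 × 2.68 / (√0.0029) = 1.792.
Try y = 0.823 m: A R^(2/3) = 1.197 — too small.
Try y = 1.19 m: A R^(2/3) = 2.41 — too large.
Try y = 1.02 m: A R^(2/3) = 1.791 — ≈ 1.792.

y_n = 1.02 m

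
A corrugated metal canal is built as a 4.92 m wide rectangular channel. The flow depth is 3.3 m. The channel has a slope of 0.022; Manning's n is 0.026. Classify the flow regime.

Flow area A = b·y = 4.92 × 3.3 = 16.24 m². Wetted perimeter P = b + 2y = 4.92 + 2×3.3 = 11.52 m.
Hydraulic radius R = A/P = 16.24/11.52 = 1.409 m.
V = (1/n) R^(2/3) √S = (1/0.026) × 1.409^(2/3) × √0.022 = 7.171 m/s. Hydraulic depth D_h = A/T = 16.24/4.92 = 3.3 m.
Froude number Fr = V/√(g·D_h) = 7.171/√(9.81×3.3) = 1.26, which is greater than 1, so the flow is supercritical.

supercritical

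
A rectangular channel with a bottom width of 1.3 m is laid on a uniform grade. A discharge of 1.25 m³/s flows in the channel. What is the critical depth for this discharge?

y_c = 0.455 m

For a rectangular channel, critical depth y_c = (q²/g)^(1/3) where q = Q/b = 1.25/1.3 = 0.9615 m²/s.
So y_c = (0.9615²/9.81)^(1/3) = 0.455 m.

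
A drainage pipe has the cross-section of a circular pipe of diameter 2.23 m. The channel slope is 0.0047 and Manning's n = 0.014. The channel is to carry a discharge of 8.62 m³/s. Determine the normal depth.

Manning's equation rearranged: A R^(2/3) = nQ / (1·√S) = 0.014 × 8.62 / (√0.0047) = 1.76.
Try y = 1.64 m: A R^(2/3) = 2.357 — over.
Try y = 1.1 m: A R^(2/3) = 1.293 — short.
Try y = 1.33 m: A R^(2/3) = 1.761 — ≈ 1.76.

y_n = 1.33 m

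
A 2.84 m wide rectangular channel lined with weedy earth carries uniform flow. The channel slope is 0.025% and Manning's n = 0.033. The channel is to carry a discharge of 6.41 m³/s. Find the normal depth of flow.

Manning's equation rearranged: A R^(2/3) = nQ / (1·√S) = 0.033 × 6.41 / (√0.00025) = 13.38.
At y = 3.46 m: A R^(2/3) = 9.871 — short.
At y = 5.19 m: A R^(2/3) = 15.85 — over.
At y = 4.48 m: A R^(2/3) = 13.38 — close enough.

y_n = 4.48 m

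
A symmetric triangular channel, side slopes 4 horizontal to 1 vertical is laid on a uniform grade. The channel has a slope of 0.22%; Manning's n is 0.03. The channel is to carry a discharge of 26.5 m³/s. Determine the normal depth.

y_n = 2.06 m

Manning's equation rearranged: A R^(2/3) = nQ / (1·√S) = 0.03 × 26.5 / (√0.0022) = 16.95.
Trying y = 2.44 m: A R^(2/3) = 26.65 — high.
Trying y = 1.68 m: A R^(2/3) = 9.85 — low.
Trying y = 2.06 m: A R^(2/3) = 16.97 — ≈ 16.95.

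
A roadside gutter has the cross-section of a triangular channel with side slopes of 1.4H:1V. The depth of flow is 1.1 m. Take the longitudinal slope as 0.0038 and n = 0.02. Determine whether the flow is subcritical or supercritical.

subcritical

For a triangular section with side slope z = 1.4: A = zy² = 1.4×1.1² = 1.694 m²; P = 2y√(1+z²) = 2×1.1×1.72 = 3.785 m.
Hydraulic radius R = A/P = 1.694/3.785 = 0.4476 m.
V = (1/n) R^(2/3) √S = (1/0.02) × 0.4476^(2/3) × √0.0038 = 1.803 m/s. Hydraulic depth D_h = A/T = 1.694/3.08 = 0.55 m.
Froude number Fr = V/√(g·D_h) = 1.803/√(9.81×0.55) = 0.776, which is less than 1, so the flow is subcritical.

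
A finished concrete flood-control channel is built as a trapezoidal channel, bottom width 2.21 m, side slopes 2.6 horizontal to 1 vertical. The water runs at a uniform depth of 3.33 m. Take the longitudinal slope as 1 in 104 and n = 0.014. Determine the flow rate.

With bottom width b = 2.21 m and side slope z = 2.6: A = (b + zy)y = (2.21 + 2.6×3.33)×3.33 = 36.19 m²; P = b + 2y√(1+z²) = 2.21 + 2×3.33×2.786 = 20.76 m.
Hydraulic radius R = A/P = 36.19/20.76 = 1.743 m.
Manning's equation: Q = (1/n) A R^(2/3) S^(1/2) = (1/0.014) × 36.19 × 1.743^(2/3) × 0.009615^(1/2) = 367 m³/s.

Q = 367 m³/s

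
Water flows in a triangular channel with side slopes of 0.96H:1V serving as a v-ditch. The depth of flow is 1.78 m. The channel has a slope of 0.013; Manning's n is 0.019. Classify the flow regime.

For a triangular section with side slope z = 0.96: A = zy² = 0.96×1.78² = 3.042 m²; P = 2y√(1+z²) = 2×1.78×1.386 = 4.935 m.
Hydraulic radius R = A/P = 3.042/4.935 = 0.6164 m.
V = (1/n) R^(2/3) √S = (1/0.019) × 0.6164^(2/3) × √0.013 = 4.346 m/s. Hydraulic depth D_h = A/T = 3.042/3.418 = 0.89 m.
Froude number Fr = V/√(g·D_h) = 4.346/√(9.81×0.89) = 1.47, which is greater than 1, so the flow is supercritical.

supercritical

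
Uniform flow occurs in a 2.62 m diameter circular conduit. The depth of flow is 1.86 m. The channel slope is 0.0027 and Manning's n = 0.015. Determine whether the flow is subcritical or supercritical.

subcritical

For a circular section of diameter D = 2.62 m at depth y = 1.86 m, the central angle is θ = 2 arccos(1 − 2y/D) = 4.008 rad. Then A = (D²/8)(θ − sin θ) = 4.093 m² and P = Dθ/2 = 5.251 m.
Hydraulic radius R = A/P = 4.093/5.251 = 0.7795 m.
V = (1/n) R^(2/3) √S = (1/0.015) × 0.7795^(2/3) × √0.0027 = 2.934 m/s. Hydraulic depth D_h = A/T = 4.093/2.378 = 1.721 m.
Froude number Fr = V/√(g·D_h) = 2.934/√(9.81×1.721) = 0.714, which is less than 1, so the flow is subcritical.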